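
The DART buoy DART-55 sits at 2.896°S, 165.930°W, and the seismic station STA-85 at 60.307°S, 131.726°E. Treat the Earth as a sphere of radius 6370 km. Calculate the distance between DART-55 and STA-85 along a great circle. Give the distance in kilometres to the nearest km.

Δφ = -57.4110°,  Δλ = -62.3440°
a = sin²(Δφ/2) + cos φ₁ cos φ₂ sin²(Δλ/2) = 0.363240
c = 2·arcsin(√a) = 1.293746 rad = 74.1262°
d = R·c = 6370 × 1.293746 = 8241.2 km

8241 km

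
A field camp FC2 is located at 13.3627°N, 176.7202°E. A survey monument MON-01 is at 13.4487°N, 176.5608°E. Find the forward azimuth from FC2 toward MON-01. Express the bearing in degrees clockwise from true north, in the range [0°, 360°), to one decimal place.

299.0°

Δλ = -0.1594°
y = sin Δλ · cos φ₂ = -0.002706
x = cos φ₁ sin φ₂ − sin φ₁ cos φ₂ cos Δλ = 0.001502
θ = atan2(y, x) = -60.9672° → 299.0328° (mod 360°)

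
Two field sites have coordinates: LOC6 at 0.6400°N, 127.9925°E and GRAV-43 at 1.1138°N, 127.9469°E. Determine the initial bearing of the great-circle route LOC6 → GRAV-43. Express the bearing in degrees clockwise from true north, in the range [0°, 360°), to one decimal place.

Δλ = -0.0456°
y = sin Δλ · cos φ₂ = -0.000796
x = cos φ₁ sin φ₂ − sin φ₁ cos φ₂ cos Δλ = 0.008269
θ = atan2(y, x) = -5.4964° → 354.5036° (mod 360°)

354.5°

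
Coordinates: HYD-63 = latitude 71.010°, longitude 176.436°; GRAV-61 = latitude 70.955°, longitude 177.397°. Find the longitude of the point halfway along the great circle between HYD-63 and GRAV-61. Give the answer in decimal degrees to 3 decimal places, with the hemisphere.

176.917°E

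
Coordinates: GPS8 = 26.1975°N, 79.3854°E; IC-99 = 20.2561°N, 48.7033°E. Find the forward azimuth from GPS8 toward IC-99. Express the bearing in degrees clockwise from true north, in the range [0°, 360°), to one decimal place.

Δλ = -30.6821°
y = sin Δλ · cos φ₂ = -0.478716
x = cos φ₁ sin φ₂ − sin φ₁ cos φ₂ cos Δλ = -0.045533
θ = atan2(y, x) = -95.4334° → 264.5666° (mod 360°)

264.6°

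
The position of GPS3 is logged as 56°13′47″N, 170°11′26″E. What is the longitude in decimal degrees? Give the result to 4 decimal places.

170° + 11′/60 + 26″/3600 = 170 + 0.18333 + 0.00722 = 170.1906°

170.1906°E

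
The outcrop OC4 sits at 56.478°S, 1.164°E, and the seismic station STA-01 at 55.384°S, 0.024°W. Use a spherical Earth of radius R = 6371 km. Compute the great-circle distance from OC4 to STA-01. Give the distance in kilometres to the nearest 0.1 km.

Δφ = 1.0940°,  Δλ = -1.1880°
a = sin²(Δφ/2) + cos φ₁ cos φ₂ sin²(Δλ/2) = 0.000125
c = 2·arcsin(√a) = 0.022349 rad = 1.2805°
d = R·c = 6371 × 0.022349 = 142.4 km

142.4 km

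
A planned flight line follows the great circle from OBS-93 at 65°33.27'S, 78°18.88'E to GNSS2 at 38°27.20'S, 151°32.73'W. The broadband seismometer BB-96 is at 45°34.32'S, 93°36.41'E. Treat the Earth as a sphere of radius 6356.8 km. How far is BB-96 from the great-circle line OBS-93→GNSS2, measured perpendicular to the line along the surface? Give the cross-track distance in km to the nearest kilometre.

2248 km

OBS-93: φ = -65.55450°, λ = +78.31467°
GNSS2: φ = -38.45333°, λ = -151.54550°
BB-96: φ = -45.57200°, λ = +93.60683°
δ₁₃ = central angle OBS-93→BB-96 = 0.377632 rad  (haversine)
θ₁₃ = bearing OBS-93→BB-96 = 30.047°,  θ₁₂ = bearing OBS-93→GNSS2 = 140.137°
dₓₜ = R·arcsin(sin δ₁₃ · sin(θ₁₃ − θ₁₂)) = 6356.8·arcsin(0.36872·sin(-110.090°)) = -2247.825 km
|dₓₜ| = 2247.825 km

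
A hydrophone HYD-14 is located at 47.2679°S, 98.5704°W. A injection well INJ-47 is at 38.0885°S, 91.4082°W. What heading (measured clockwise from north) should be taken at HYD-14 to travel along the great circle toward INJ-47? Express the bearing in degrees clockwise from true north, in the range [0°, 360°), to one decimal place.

32.3°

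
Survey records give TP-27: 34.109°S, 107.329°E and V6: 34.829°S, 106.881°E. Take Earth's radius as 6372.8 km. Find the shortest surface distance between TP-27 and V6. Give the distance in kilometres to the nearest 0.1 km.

Δφ = -0.7200°,  Δλ = -0.4480°
a = sin²(Δφ/2) + cos φ₁ cos φ₂ sin²(Δλ/2) = 0.000050
c = 2·arcsin(√a) = 0.014123 rad = 0.8092°
d = R·c = 6372.8 × 0.014123 = 90.0 km

90.0 km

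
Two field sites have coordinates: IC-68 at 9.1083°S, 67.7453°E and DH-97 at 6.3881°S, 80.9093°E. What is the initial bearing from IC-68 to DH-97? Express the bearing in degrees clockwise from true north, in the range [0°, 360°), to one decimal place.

79.2°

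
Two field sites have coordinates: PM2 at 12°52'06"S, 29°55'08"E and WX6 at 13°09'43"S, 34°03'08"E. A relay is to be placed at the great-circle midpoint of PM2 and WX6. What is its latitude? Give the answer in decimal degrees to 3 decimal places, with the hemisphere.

13.023°S

PM2: φ = -12.86833°, λ = +29.91889°
WX6: φ = -13.16194°, λ = +34.05222°
Bx = cos φ₂ cos Δλ = 0.971198,  By = cos φ₂ sin Δλ = 0.070184
φₘ = atan2(sin φ₁ + sin φ₂, √((cos φ₁ + Bx)² + By²)) = -13.02332°
λₘ = λ₁ + atan2(By, cos φ₁ + Bx) = 31.98433°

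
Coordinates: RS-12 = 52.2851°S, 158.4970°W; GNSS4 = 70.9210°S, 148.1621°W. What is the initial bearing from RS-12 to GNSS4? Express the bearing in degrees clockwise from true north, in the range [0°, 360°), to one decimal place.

Δλ = 10.3349°
y = sin Δλ · cos φ₂ = 0.058641
x = cos φ₁ sin φ₂ − sin φ₁ cos φ₂ cos Δλ = -0.323748
θ = atan2(y, x) = 169.7332° → 169.7332° (mod 360°)

169.7°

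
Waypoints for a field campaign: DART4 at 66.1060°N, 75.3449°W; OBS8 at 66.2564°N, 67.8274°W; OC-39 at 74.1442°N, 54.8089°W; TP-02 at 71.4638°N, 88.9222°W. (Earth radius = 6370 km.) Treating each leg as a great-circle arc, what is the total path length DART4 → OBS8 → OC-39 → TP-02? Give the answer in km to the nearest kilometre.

2480 km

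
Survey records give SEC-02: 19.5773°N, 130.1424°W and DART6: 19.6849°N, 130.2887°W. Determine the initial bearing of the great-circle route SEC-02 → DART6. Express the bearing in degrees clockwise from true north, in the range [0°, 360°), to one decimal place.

Δλ = -0.1463°
y = sin Δλ · cos φ₂ = -0.002404
x = cos φ₁ sin φ₂ − sin φ₁ cos φ₂ cos Δλ = 0.001879
θ = atan2(y, x) = -51.9905° → 308.0095° (mod 360°)

308.0°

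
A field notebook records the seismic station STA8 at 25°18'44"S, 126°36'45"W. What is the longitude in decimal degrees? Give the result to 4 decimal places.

126° + 36′/60 + 45″/3600 = 126 + 0.60000 + 0.01250 = 126.6125°

126.6125°W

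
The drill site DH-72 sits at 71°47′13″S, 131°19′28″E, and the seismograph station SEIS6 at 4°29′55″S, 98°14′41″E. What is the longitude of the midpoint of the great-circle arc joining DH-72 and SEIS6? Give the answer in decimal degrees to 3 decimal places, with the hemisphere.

105.962°E

DH-72: φ = -71.78694°, λ = +131.32444°
SEIS6: φ = -4.49861°, λ = +98.24472°
Bx = cos φ₂ cos Δλ = 0.835331,  By = cos φ₂ sin Δλ = -0.544124
φₘ = atan2(sin φ₁ + sin φ₂, √((cos φ₁ + Bx)² + By²)) = -38.99057°
λₘ = λ₁ + atan2(By, cos φ₁ + Bx) = 105.96235°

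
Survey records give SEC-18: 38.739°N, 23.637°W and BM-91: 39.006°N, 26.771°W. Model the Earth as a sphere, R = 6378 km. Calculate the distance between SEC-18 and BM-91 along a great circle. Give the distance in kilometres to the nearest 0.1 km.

273.2 km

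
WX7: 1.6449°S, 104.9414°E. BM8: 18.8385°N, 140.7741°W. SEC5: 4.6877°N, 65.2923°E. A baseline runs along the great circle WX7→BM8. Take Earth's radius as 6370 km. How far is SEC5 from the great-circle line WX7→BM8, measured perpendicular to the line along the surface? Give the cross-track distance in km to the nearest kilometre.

2032 km

δ₁₃ = central angle WX7→SEC5 = 0.700176 rad  (haversine)
θ₁₃ = bearing WX7→SEC5 = 279.263°,  θ₁₂ = bearing WX7→BM8 = 70.141°
dₓₜ = R·arcsin(sin δ₁₃ · sin(θ₁₃ − θ₁₂)) = 6370·arcsin(0.64435·sin(209.122°)) = -2031.849 km
|dₓₜ| = 2031.849 km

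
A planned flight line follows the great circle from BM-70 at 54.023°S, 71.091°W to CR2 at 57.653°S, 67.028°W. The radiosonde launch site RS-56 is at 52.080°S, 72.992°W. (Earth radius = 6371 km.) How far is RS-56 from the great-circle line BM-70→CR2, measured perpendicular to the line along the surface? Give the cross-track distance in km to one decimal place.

3.2 km

δ₁₃ = central angle BM-70→RS-56 = 0.039338 rad  (haversine)
θ₁₃ = bearing BM-70→RS-56 = 328.777°,  θ₁₂ = bearing BM-70→CR2 = 149.517°
dₓₜ = R·arcsin(sin δ₁₃ · sin(θ₁₃ − θ₁₂)) = 6371·arcsin(0.03933·sin(179.260°)) = 3.236 km
|dₓₜ| = 3.236 km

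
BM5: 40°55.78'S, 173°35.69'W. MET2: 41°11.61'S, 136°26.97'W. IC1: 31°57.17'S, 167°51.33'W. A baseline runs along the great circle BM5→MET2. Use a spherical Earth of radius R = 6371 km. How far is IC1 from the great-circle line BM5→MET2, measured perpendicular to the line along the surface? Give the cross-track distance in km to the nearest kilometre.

BM5: φ = -40.92967°, λ = -173.59483°
MET2: φ = -41.19350°, λ = -136.44950°
IC1: φ = -31.95283°, λ = -167.85550°
δ₁₃ = central angle BM5→IC1 = 0.176079 rad  (haversine)
θ₁₃ = bearing BM5→IC1 = 28.972°,  θ₁₂ = bearing BM5→MET2 = 102.967°
dₓₜ = R·arcsin(sin δ₁₃ · sin(θ₁₃ − θ₁₂)) = 6371·arcsin(0.17517·sin(-73.995°)) = -1077.886 km
|dₓₜ| = 1077.886 km

1078 km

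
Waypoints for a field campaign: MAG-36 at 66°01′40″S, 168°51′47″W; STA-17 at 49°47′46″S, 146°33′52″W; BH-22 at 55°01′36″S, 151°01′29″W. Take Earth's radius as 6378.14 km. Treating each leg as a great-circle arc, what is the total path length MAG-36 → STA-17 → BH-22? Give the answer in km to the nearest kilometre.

2867 km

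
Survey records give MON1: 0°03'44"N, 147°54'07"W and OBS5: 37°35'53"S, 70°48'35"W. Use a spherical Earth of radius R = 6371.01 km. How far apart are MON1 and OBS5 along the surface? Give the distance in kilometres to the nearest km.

8878 km

MON1: φ = +0.06222°, λ = -147.90194°
OBS5: φ = -37.59806°, λ = -70.80972°
Δφ = -37.6603°,  Δλ = 77.0922°
a = sin²(Δφ/2) + cos φ₁ cos φ₂ sin²(Δλ/2) = 0.411837
c = 2·arcsin(√a) = 1.393544 rad = 79.8442°
d = R·c = 6371.01 × 1.393544 = 8878.3 km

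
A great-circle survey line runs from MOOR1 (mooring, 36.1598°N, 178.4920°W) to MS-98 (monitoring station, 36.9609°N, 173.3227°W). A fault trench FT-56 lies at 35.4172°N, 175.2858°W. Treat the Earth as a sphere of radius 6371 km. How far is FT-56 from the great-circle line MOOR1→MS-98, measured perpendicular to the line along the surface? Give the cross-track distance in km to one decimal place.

138.6 km

δ₁₃ = central angle MOOR1→FT-56 = 0.047204 rad  (haversine)
θ₁₃ = bearing MOOR1→FT-56 = 104.994°,  θ₁₂ = bearing MOOR1→MS-98 = 77.547°
dₓₜ = R·arcsin(sin δ₁₃ · sin(θ₁₃ − θ₁₂)) = 6371·arcsin(0.04719·sin(27.447°)) = 138.578 km
|dₓₜ| = 138.578 km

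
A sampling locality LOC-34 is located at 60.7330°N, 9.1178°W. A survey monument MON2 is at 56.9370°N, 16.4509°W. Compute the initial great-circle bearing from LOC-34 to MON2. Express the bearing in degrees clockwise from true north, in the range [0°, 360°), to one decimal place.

Δλ = -7.3331°
y = sin Δλ · cos φ₂ = -0.069634
x = cos φ₁ sin φ₂ − sin φ₁ cos φ₂ cos Δλ = -0.062312
θ = atan2(y, x) = -131.8236° → 228.1764° (mod 360°)

228.2°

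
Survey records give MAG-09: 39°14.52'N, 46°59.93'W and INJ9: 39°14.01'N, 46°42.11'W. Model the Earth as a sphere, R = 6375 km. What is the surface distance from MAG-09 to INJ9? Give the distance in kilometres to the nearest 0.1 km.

MAG-09: φ = +39.24200°, λ = -46.99883°
INJ9: φ = +39.23350°, λ = -46.70183°
Δφ = -0.0085°,  Δλ = 0.2970°
a = sin²(Δφ/2) + cos φ₁ cos φ₂ sin²(Δλ/2) = 0.000004
c = 2·arcsin(√a) = 0.004018 rad = 0.2302°
d = R·c = 6375 × 0.004018 = 25.6 km

25.6 km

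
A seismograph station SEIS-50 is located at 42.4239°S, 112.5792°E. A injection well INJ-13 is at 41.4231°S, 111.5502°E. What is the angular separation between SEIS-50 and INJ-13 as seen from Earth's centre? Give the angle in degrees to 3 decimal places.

1.260°

Δφ = 1.0008°,  Δλ = -1.0290°
a = sin²(Δφ/2) + cos φ₁ cos φ₂ sin²(Δλ/2) = 0.000121
c = 2·arcsin(√a) = 0.021992 rad = 1.2600°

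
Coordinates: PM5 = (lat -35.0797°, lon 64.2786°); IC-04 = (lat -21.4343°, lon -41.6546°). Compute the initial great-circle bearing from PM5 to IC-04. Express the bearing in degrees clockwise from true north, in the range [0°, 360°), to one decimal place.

Δλ = -105.9332°
y = sin Δλ · cos φ₂ = -0.895077
x = cos φ₁ sin φ₂ − sin φ₁ cos φ₂ cos Δλ = -0.445911
θ = atan2(y, x) = -116.4817° → 243.5183° (mod 360°)

243.5°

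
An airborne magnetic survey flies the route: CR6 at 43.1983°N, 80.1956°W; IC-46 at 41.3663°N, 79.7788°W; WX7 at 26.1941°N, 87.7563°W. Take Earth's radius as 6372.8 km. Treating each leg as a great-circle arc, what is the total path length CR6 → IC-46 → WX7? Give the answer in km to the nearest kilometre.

CR6→IC-46: c = 0.032424 rad, d = 206.63 km
IC-46→WX7: c = 0.288659 rad, d = 1839.56 km
Total = 206.63 + 1839.56 = 2046.20 km

2046 km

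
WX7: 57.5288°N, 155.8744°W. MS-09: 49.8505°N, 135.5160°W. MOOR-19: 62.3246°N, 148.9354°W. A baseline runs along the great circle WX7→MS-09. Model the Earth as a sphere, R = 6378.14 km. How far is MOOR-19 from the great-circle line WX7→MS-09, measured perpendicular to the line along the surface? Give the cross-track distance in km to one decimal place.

650.5 km

δ₁₃ = central angle WX7→MOOR-19 = 0.103269 rad  (haversine)
θ₁₃ = bearing WX7→MOOR-19 = 32.979°,  θ₁₂ = bearing WX7→MS-09 = 113.949°
dₓₜ = R·arcsin(sin δ₁₃ · sin(θ₁₃ − θ₁₂)) = 6378.14·arcsin(0.10309·sin(-80.970°)) = -650.470 km
|dₓₜ| = 650.470 km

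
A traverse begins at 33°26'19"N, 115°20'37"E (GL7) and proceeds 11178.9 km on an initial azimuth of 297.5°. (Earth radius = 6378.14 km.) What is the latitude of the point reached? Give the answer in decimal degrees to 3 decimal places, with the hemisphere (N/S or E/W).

16.217°N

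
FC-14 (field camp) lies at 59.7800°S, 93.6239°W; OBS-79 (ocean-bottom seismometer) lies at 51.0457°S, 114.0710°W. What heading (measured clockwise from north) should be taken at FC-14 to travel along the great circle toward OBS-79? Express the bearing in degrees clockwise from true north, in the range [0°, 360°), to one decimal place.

Δλ = -20.4471°
y = sin Δλ · cos φ₂ = -0.219632
x = cos φ₁ sin φ₂ − sin φ₁ cos φ₂ cos Δλ = 0.117625
θ = atan2(y, x) = -61.8286° → 298.1714° (mod 360°)

298.2°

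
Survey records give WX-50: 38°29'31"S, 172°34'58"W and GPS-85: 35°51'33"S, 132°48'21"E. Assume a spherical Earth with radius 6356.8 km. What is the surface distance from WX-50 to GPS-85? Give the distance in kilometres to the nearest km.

4765 km

WX-50: φ = -38.49194°, λ = -172.58278°
GPS-85: φ = -35.85917°, λ = +132.80583°
Δφ = 2.6328°,  Δλ = -54.6114°
a = sin²(Δφ/2) + cos φ₁ cos φ₂ sin²(Δλ/2) = 0.134019
c = 2·arcsin(√a) = 0.749600 rad = 42.9489°
d = R·c = 6356.8 × 0.749600 = 4765.1 km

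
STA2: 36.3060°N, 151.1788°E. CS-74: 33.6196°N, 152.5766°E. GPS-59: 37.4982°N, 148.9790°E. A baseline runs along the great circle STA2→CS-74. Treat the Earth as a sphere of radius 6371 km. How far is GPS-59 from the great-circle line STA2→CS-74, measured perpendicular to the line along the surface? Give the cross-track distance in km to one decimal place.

δ₁₃ = central angle STA2→GPS-59 = 0.037087 rad  (haversine)
θ₁₃ = bearing STA2→GPS-59 = 304.784°,  θ₁₂ = bearing STA2→CS-74 = 156.502°
dₓₜ = R·arcsin(sin δ₁₃ · sin(θ₁₃ − θ₁₂)) = 6371·arcsin(0.03708·sin(148.281°)) = 124.204 km
|dₓₜ| = 124.204 km

124.2 km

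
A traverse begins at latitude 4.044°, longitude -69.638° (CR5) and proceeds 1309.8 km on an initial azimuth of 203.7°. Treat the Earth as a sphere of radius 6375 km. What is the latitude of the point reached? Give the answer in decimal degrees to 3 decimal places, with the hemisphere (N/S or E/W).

δ = d/R = 1309.8/6375 = 0.205459 rad
φ₂ = arcsin(sin φ₁ cos δ + cos φ₁ sin δ cos θ)
   = arcsin(0.07052·0.97897 + 0.99751·0.20402·-0.91566) = -6.73664°
λ₂ = λ₁ + atan2(sin θ sin δ cos φ₁, cos δ − sin φ₁ sin φ₂) = -74.37454°

6.737°S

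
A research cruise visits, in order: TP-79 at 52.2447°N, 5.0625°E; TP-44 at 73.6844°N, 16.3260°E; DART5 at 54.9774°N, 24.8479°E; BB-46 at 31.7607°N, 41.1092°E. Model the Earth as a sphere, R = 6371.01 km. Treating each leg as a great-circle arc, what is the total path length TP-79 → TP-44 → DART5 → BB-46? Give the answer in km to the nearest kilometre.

7437 km

TP-79→TP-44: c = 0.383155 rad, d = 2441.08 km
TP-44→DART5: c = 0.332004 rad, d = 2115.20 km
DART5→BB-46: c = 0.452174 rad, d = 2880.80 km
Total = 2441.08 + 2115.20 + 2880.80 = 7437.09 km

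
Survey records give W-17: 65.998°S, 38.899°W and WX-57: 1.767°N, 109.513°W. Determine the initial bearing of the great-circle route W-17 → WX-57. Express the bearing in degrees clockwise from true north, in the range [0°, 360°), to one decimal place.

Δλ = -70.6140°
y = sin Δλ · cos φ₂ = -0.942855
x = cos φ₁ sin φ₂ − sin φ₁ cos φ₂ cos Δλ = 0.315628
θ = atan2(y, x) = -71.4917° → 288.5083° (mod 360°)

288.5°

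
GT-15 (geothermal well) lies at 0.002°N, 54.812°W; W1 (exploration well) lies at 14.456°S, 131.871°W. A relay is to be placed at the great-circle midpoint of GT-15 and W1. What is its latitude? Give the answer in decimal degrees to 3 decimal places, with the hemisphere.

9.207°S

Bx = cos φ₂ cos Δλ = 0.216857,  By = cos φ₂ sin Δλ = -0.943745
φₘ = atan2(sin φ₁ + sin φ₂, √((cos φ₁ + Bx)² + By²)) = -9.20677°
λₘ = λ₁ + atan2(By, cos φ₁ + Bx) = -92.60770°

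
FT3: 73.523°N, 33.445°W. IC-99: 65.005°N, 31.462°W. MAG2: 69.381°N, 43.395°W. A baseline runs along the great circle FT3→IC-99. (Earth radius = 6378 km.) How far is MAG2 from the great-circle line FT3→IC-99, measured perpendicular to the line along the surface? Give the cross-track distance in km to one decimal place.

428.7 km

δ₁₃ = central angle FT3→MAG2 = 0.090742 rad  (haversine)
θ₁₃ = bearing FT3→MAG2 = 222.182°,  θ₁₂ = bearing FT3→IC-99 = 174.353°
dₓₜ = R·arcsin(sin δ₁₃ · sin(θ₁₃ − θ₁₂)) = 6378·arcsin(0.09062·sin(47.828°)) = 428.667 km
|dₓₜ| = 428.667 km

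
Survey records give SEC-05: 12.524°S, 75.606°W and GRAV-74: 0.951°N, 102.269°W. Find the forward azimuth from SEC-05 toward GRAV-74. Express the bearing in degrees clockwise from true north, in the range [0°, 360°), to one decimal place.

295.1°

Δλ = -26.6630°
y = sin Δλ · cos φ₂ = -0.448680
x = cos φ₁ sin φ₂ − sin φ₁ cos φ₂ cos Δλ = 0.209965
θ = atan2(y, x) = -64.9222° → 295.0778° (mod 360°)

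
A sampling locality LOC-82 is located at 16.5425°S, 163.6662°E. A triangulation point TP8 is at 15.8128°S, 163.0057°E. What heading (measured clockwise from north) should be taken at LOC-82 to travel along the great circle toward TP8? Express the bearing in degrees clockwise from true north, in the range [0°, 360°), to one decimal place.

Δλ = -0.6605°
y = sin Δλ · cos φ₂ = -0.011091
x = cos φ₁ sin φ₂ − sin φ₁ cos φ₂ cos Δλ = 0.012717
θ = atan2(y, x) = -41.0937° → 318.9063° (mod 360°)

318.9°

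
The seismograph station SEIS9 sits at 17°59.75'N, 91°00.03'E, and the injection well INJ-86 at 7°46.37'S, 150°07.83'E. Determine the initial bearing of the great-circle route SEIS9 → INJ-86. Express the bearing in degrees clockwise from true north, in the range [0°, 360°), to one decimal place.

SEIS9: φ = +17.99583°, λ = +91.00050°
INJ-86: φ = -7.77283°, λ = +150.13050°
Δλ = 59.1300°
y = sin Δλ · cos φ₂ = 0.850447
x = cos φ₁ sin φ₂ − sin φ₁ cos φ₂ cos Δλ = -0.285692
θ = atan2(y, x) = 108.5688° → 108.5688° (mod 360°)

108.6°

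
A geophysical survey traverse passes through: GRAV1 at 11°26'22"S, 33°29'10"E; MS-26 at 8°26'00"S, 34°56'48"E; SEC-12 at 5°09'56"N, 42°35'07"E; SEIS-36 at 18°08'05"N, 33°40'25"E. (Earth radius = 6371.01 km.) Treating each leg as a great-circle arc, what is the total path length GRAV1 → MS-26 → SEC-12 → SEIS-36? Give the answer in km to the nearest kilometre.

3841 km

GRAV1: φ = -11.43944°, λ = +33.48611°
MS-26: φ = -8.43333°, λ = +34.94667°
SEC-12: φ = +5.16556°, λ = +42.58528°
SEIS-36: φ = +18.13472°, λ = +33.67361°
GRAV1→MS-26: c = 0.058164 rad, d = 370.56 km
MS-26→SEC-12: c = 0.272045 rad, d = 1733.20 km
SEC-12→SEIS-36: c = 0.272632 rad, d = 1736.94 km
Total = 370.56 + 1733.20 + 1736.94 = 3840.71 km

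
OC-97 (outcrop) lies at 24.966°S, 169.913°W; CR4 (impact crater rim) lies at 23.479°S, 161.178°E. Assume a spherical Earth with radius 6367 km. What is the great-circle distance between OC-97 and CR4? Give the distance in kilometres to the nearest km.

Δφ = 1.4870°,  Δλ = -28.9090°
a = sin²(Δφ/2) + cos φ₁ cos φ₂ sin²(Δλ/2) = 0.051976
c = 2·arcsin(√a) = 0.460008 rad = 26.3565°
d = R·c = 6367 × 0.460008 = 2928.9 km

2929 km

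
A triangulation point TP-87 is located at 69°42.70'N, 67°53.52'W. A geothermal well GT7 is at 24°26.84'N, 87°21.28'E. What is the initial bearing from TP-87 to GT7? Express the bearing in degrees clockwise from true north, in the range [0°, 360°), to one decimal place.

22.5°

TP-87: φ = +69.71167°, λ = -67.89200°
GT7: φ = +24.44733°, λ = +87.35467°
Δλ = 155.2467°
y = sin Δλ · cos φ₂ = 0.381172
x = cos φ₁ sin φ₂ − sin φ₁ cos φ₂ cos Δλ = 0.918913
θ = atan2(y, x) = 22.5290° → 22.5290° (mod 360°)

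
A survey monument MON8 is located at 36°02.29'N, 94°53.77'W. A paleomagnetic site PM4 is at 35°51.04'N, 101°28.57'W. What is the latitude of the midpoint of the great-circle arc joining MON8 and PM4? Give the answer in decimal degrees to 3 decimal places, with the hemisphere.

35.989°N

MON8: φ = +36.03817°, λ = -94.89617°
PM4: φ = +35.85067°, λ = -101.47617°
Bx = cos φ₂ cos Δλ = 0.805207,  By = cos φ₂ sin Δλ = -0.092881
φₘ = atan2(sin φ₁ + sin φ₂, √((cos φ₁ + Bx)² + By²)) = 35.98934°
λₘ = λ₁ + atan2(By, cos φ₁ + Bx) = -98.19007°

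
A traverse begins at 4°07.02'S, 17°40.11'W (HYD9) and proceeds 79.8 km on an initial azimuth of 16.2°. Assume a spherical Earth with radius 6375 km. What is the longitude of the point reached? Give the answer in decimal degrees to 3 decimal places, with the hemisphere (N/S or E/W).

17.468°W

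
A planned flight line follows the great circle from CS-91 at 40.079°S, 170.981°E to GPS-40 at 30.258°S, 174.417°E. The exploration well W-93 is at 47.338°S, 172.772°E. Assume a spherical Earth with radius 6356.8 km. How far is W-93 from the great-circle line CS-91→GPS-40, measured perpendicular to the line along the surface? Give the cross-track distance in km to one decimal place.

δ₁₃ = central angle CS-91→W-93 = 0.128683 rad  (haversine)
θ₁₃ = bearing CS-91→W-93 = 170.500°,  θ₁₂ = bearing CS-91→GPS-40 = 16.977°
dₓₜ = R·arcsin(sin δ₁₃ · sin(θ₁₃ − θ₁₂)) = 6356.8·arcsin(0.12833·sin(153.523°)) = 363.891 km
|dₓₜ| = 363.891 km

363.9 km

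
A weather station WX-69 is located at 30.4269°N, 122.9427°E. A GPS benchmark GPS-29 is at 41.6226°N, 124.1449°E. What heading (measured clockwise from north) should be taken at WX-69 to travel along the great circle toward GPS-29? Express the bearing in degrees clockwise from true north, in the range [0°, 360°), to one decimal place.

4.6°

Δλ = 1.2022°
y = sin Δλ · cos φ₂ = 0.015684
x = cos φ₁ sin φ₂ − sin φ₁ cos φ₂ cos Δλ = 0.194244
θ = atan2(y, x) = 4.6162° → 4.6162° (mod 360°)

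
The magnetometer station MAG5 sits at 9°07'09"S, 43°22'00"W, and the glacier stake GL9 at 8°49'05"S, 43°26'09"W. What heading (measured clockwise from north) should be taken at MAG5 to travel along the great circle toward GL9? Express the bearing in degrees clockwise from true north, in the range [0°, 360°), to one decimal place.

MAG5: φ = -9.11917°, λ = -43.36667°
GL9: φ = -8.81806°, λ = -43.43583°
Δλ = -0.0692°
y = sin Δλ · cos φ₂ = -0.001193
x = cos φ₁ sin φ₂ − sin φ₁ cos φ₂ cos Δλ = 0.005255
θ = atan2(y, x) = -12.7892° → 347.2108° (mod 360°)

347.2°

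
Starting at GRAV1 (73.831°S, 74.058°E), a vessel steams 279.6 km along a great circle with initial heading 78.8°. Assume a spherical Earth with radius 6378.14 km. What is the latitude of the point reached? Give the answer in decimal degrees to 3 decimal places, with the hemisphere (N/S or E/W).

δ = d/R = 279.6/6378.14 = 0.043837 rad
φ₂ = arcsin(sin φ₁ cos δ + cos φ₁ sin δ cos θ)
   = arcsin(-0.96044·0.99904 + 0.27847·0.04382·0.19423) = -73.16672°
λ₂ = λ₁ + atan2(sin θ sin δ cos φ₁, cos δ − sin φ₁ sin φ₂) = 82.59497°

73.167°S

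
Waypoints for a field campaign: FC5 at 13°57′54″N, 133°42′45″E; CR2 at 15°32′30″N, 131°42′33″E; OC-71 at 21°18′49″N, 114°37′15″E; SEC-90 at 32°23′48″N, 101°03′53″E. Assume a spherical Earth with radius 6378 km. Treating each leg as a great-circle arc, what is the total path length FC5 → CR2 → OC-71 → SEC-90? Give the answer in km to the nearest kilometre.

FC5: φ = +13.96500°, λ = +133.71250°
CR2: φ = +15.54167°, λ = +131.70917°
OC-71: φ = +21.31361°, λ = +114.62083°
SEC-90: φ = +32.39667°, λ = +101.06472°
FC5→CR2: c = 0.043594 rad, d = 278.04 km
CR2→OC-71: c = 0.300103 rad, d = 1914.05 km
OC-71→SEC-90: c = 0.285804 rad, d = 1822.86 km
Total = 278.04 + 1914.05 + 1822.86 = 4014.95 km

4015 km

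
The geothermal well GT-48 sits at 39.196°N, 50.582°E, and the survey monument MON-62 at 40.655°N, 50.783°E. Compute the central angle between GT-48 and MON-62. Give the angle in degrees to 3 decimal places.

1.467°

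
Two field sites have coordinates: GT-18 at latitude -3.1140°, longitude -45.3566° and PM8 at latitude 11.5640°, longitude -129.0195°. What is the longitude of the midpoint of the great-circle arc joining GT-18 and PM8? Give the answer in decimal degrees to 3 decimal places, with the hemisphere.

86.700°W

Bx = cos φ₂ cos Δλ = 0.108137,  By = cos φ₂ sin Δλ = -0.973715
φₘ = atan2(sin φ₁ + sin φ₂, √((cos φ₁ + Bx)² + By²)) = 5.66190°
λₘ = λ₁ + atan2(By, cos φ₁ + Bx) = -86.70011°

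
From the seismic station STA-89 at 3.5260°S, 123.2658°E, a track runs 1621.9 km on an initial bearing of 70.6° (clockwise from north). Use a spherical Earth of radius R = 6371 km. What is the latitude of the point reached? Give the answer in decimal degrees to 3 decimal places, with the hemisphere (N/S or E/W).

1.374°N

δ = d/R = 1621.9/6371 = 0.254575 rad
φ₂ = arcsin(sin φ₁ cos δ + cos φ₁ sin δ cos θ)
   = arcsin(-0.06150·0.96777 + 0.99811·0.25183·0.33216) = 1.37363°
λ₂ = λ₁ + atan2(sin θ sin δ cos φ₁, cos δ − sin φ₁ sin φ₂) = 137.01099°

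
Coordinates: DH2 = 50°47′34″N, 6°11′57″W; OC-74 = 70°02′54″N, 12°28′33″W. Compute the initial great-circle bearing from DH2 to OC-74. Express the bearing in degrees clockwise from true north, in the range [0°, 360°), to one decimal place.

353.6°

DH2: φ = +50.79278°, λ = -6.19917°
OC-74: φ = +70.04833°, λ = -12.47583°
Δλ = -6.2767°
y = sin Δλ · cos φ₂ = -0.037306
x = cos φ₁ sin φ₂ − sin φ₁ cos φ₂ cos Δλ = 0.331367
θ = atan2(y, x) = -6.4235° → 353.5765° (mod 360°)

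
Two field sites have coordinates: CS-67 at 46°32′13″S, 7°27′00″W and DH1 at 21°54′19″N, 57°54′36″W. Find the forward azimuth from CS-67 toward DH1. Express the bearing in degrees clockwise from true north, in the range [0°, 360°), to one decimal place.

313.8°

CS-67: φ = -46.53694°, λ = -7.45000°
DH1: φ = +21.90528°, λ = -57.91000°
Δλ = -50.4600°
y = sin Δλ · cos φ₂ = -0.715503
x = cos φ₁ sin φ₂ − sin φ₁ cos φ₂ cos Δλ = 0.685340
θ = atan2(y, x) = -46.2335° → 313.7665° (mod 360°)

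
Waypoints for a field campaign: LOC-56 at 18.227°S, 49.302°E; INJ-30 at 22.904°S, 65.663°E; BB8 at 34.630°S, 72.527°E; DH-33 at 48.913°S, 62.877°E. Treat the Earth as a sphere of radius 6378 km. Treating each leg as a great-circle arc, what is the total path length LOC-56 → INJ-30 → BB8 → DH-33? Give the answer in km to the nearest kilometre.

LOC-56→INJ-30: c = 0.279330 rad, d = 1781.57 km
INJ-30→BB8: c = 0.229861 rad, d = 1466.05 km
BB8→DH-33: c = 0.278616 rad, d = 1777.01 km
Total = 1781.57 + 1466.05 + 1777.01 = 5024.63 km

5025 km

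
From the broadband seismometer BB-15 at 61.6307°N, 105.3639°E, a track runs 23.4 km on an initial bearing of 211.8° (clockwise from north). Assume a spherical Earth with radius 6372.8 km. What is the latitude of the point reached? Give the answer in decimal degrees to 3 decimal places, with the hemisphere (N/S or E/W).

δ = d/R = 23.4/6372.8 = 0.003672 rad
φ₂ = arcsin(sin φ₁ cos δ + cos φ₁ sin δ cos θ)
   = arcsin(0.87990·0.99999 + 0.47515·0.00367·-0.84989) = 61.45170°
λ₂ = λ₁ + atan2(sin θ sin δ cos φ₁, cos δ − sin φ₁ sin φ₂) = 105.13192°

61.452°N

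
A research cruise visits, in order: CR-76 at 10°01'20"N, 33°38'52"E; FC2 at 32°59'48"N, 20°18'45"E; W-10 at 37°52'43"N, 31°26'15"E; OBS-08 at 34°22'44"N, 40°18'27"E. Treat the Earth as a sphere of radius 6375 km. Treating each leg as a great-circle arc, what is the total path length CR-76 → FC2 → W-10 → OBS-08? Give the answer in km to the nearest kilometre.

CR-76: φ = +10.02222°, λ = +33.64778°
FC2: φ = +32.99667°, λ = +20.31250°
W-10: φ = +37.87861°, λ = +31.43750°
OBS-08: φ = +34.37889°, λ = +40.30750°
CR-76→FC2: c = 0.454660 rad, d = 2898.46 km
FC2→W-10: c = 0.179505 rad, d = 1144.34 km
W-10→OBS-08: c = 0.139077 rad, d = 886.62 km
Total = 2898.46 + 1144.34 + 886.62 = 4929.42 km

4929 km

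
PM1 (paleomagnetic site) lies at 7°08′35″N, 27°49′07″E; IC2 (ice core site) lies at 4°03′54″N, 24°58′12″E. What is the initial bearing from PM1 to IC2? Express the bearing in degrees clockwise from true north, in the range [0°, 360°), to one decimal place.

222.8°

PM1: φ = +7.14306°, λ = +27.81861°
IC2: φ = +4.06500°, λ = +24.97000°
Δλ = -2.8486°
y = sin Δλ · cos φ₂ = -0.049572
x = cos φ₁ sin φ₂ − sin φ₁ cos φ₂ cos Δλ = -0.053543
θ = atan2(y, x) = -137.2054° → 222.7946° (mod 360°)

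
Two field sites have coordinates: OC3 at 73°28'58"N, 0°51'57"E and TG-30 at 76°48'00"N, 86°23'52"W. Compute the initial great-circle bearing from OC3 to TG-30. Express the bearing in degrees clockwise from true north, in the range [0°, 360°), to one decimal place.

OC3: φ = +73.48278°, λ = +0.86583°
TG-30: φ = +76.80000°, λ = -86.39778°
Δλ = -87.2636°
y = sin Δλ · cos φ₂ = -0.228090
x = cos φ₁ sin φ₂ − sin φ₁ cos φ₂ cos Δλ = 0.266340
θ = atan2(y, x) = -40.5764° → 319.4236° (mod 360°)

319.4°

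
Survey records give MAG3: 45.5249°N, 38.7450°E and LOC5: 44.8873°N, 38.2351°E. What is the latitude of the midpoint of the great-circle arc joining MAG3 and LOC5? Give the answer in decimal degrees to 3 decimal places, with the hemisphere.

45.206°N

Bx = cos φ₂ cos Δλ = 0.708468,  By = cos φ₂ sin Δλ = -0.006305
φₘ = atan2(sin φ₁ + sin φ₂, √((cos φ₁ + Bx)² + By²)) = 45.20638°
λₘ = λ₁ + atan2(By, cos φ₁ + Bx) = 38.48862°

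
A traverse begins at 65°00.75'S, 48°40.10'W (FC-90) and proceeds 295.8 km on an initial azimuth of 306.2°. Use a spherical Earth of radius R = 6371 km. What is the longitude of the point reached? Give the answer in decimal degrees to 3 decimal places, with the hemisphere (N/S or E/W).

53.460°W

FC-90: φ = -65.01250°, λ = -48.66833°
δ = d/R = 295.8/6371 = 0.046429 rad
φ₂ = arcsin(sin φ₁ cos δ + cos φ₁ sin δ cos θ)
   = arcsin(-0.90640·0.99892 + 0.42242·0.04641·0.59061) = -63.36033°
λ₂ = λ₁ + atan2(sin θ sin δ cos φ₁, cos δ − sin φ₁ sin φ₂) = -53.45983°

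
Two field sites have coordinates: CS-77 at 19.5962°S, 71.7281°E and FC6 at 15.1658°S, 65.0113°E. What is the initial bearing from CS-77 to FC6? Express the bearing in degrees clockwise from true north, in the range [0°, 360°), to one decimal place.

303.6°

Δλ = -6.7168°
y = sin Δλ · cos φ₂ = -0.112888
x = cos φ₁ sin φ₂ − sin φ₁ cos φ₂ cos Δλ = 0.075026
θ = atan2(y, x) = -56.3918° → 303.6082° (mod 360°)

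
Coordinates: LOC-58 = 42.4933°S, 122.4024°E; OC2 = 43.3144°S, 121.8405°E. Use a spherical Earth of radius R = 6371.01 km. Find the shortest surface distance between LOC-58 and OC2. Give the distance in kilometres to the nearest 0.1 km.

102.1 km

Δφ = -0.8211°,  Δλ = -0.5619°
a = sin²(Δφ/2) + cos φ₁ cos φ₂ sin²(Δλ/2) = 0.000064
c = 2·arcsin(√a) = 0.016030 rad = 0.9185°
d = R·c = 6371.01 × 0.016030 = 102.1 km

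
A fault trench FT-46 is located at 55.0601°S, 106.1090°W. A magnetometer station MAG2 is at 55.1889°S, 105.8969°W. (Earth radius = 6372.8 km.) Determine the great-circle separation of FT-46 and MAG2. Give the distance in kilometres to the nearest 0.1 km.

19.7 km

Δφ = -0.1288°,  Δλ = 0.2121°
a = sin²(Δφ/2) + cos φ₁ cos φ₂ sin²(Δλ/2) = 0.000002
c = 2·arcsin(√a) = 0.003088 rad = 0.1769°
d = R·c = 6372.8 × 0.003088 = 19.7 km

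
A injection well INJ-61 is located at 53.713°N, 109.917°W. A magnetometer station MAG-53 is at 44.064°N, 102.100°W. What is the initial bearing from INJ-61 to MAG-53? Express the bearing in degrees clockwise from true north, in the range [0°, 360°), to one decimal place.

148.9°

Δλ = 7.8170°
y = sin Δλ · cos φ₂ = 0.097731
x = cos φ₁ sin φ₂ − sin φ₁ cos φ₂ cos Δλ = -0.162230
θ = atan2(y, x) = 148.9341° → 148.9341° (mod 360°)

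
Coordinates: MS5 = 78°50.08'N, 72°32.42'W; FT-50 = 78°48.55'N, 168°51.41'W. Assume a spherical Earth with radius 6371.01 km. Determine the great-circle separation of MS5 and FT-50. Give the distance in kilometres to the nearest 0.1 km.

1846.7 km

MS5: φ = +78.83467°, λ = -72.54033°
FT-50: φ = +78.80917°, λ = -168.85683°
Δφ = -0.0255°,  Δλ = -96.3165°
a = sin²(Δφ/2) + cos φ₁ cos φ₂ sin²(Δλ/2) = 0.020858
c = 2·arcsin(√a) = 0.289860 rad = 16.6078°
d = R·c = 6371.01 × 0.289860 = 1846.7 km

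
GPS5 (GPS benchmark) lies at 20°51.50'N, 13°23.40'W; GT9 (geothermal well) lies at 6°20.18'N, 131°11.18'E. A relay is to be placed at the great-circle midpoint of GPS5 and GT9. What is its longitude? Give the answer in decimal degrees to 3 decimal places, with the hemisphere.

64.410°E

GPS5: φ = +20.85833°, λ = -13.39000°
GT9: φ = +6.33633°, λ = +131.18633°
Bx = cos φ₂ cos Δλ = -0.809910,  By = cos φ₂ sin Δλ = 0.576077
φₘ = atan2(sin φ₁ + sin φ₂, √((cos φ₁ + Bx)² + By²)) = 38.35698°
λₘ = λ₁ + atan2(By, cos φ₁ + Bx) = 64.40991°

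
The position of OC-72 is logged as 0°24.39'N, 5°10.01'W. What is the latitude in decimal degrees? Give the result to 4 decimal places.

0° + 24.39′/60 = 0 + 0.40650 = 0.4065°

0.4065°N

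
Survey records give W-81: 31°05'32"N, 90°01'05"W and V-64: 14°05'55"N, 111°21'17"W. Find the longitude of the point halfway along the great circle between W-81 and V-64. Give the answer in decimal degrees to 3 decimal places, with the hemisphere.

101.357°W

W-81: φ = +31.09222°, λ = -90.01806°
V-64: φ = +14.09861°, λ = -111.35472°
Bx = cos φ₂ cos Δλ = 0.903401,  By = cos φ₂ sin Δλ = -0.352888
φₘ = atan2(sin φ₁ + sin φ₂, √((cos φ₁ + Bx)² + By²)) = 22.95056°
λₘ = λ₁ + atan2(By, cos φ₁ + Bx) = -101.35741°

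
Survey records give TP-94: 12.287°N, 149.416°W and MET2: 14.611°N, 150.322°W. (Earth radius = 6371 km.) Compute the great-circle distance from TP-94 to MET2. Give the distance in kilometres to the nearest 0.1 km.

276.4 km

Δφ = 2.3240°,  Δλ = -0.9060°
a = sin²(Δφ/2) + cos φ₁ cos φ₂ sin²(Δλ/2) = 0.000470
c = 2·arcsin(√a) = 0.043379 rad = 2.4854°
d = R·c = 6371 × 0.043379 = 276.4 km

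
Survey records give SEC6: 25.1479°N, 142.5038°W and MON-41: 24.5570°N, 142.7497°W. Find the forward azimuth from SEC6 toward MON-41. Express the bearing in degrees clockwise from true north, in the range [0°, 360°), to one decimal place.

Δλ = -0.2459°
y = sin Δλ · cos φ₂ = -0.003904
x = cos φ₁ sin φ₂ − sin φ₁ cos φ₂ cos Δλ = -0.010309
θ = atan2(y, x) = -159.2613° → 200.7387° (mod 360°)

200.7°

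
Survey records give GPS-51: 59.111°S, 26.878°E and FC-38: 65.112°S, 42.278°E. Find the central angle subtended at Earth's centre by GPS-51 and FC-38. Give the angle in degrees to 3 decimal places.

9.333°

Δφ = -6.0010°,  Δλ = 15.4000°
a = sin²(Δφ/2) + cos φ₁ cos φ₂ sin²(Δλ/2) = 0.006619
c = 2·arcsin(√a) = 0.162890 rad = 9.3329°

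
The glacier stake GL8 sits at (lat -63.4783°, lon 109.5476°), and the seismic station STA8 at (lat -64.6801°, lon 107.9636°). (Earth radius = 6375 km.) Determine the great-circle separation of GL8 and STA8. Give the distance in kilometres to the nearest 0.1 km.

Δφ = -1.2018°,  Δλ = -1.5840°
a = sin²(Δφ/2) + cos φ₁ cos φ₂ sin²(Δλ/2) = 0.000146
c = 2·arcsin(√a) = 0.024206 rad = 1.3869°
d = R·c = 6375 × 0.024206 = 154.3 km

154.3 km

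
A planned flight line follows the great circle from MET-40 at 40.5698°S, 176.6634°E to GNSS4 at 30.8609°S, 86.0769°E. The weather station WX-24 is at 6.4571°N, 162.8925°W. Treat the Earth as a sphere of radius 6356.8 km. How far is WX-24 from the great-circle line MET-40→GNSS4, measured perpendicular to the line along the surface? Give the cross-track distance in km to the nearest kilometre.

δ₁₃ = central angle MET-40→WX-24 = 0.883936 rad  (haversine)
θ₁₃ = bearing MET-40→WX-24 = 26.671°,  θ₁₂ = bearing MET-40→GNSS4 = 245.269°
dₓₜ = R·arcsin(sin δ₁₃ · sin(θ₁₃ − θ₁₂)) = 6356.8·arcsin(0.77324·sin(-218.599°)) = 3199.930 km
|dₓₜ| = 3199.930 km

3200 km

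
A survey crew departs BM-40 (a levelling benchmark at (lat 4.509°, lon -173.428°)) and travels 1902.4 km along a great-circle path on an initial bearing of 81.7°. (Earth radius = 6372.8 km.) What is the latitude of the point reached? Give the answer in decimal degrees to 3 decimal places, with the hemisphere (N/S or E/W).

6.746°N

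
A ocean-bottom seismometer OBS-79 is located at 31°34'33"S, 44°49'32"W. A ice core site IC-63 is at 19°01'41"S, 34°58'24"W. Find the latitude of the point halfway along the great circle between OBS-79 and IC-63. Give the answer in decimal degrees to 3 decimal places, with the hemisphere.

OBS-79: φ = -31.57583°, λ = -44.82556°
IC-63: φ = -19.02806°, λ = -34.97333°
Bx = cos φ₂ cos Δλ = 0.931417,  By = cos φ₂ sin Δλ = 0.161758
φₘ = atan2(sin φ₁ + sin φ₂, √((cos φ₁ + Bx)² + By²)) = -25.38374°
λₘ = λ₁ + atan2(By, cos φ₁ + Bx) = -39.64279°

25.384°S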